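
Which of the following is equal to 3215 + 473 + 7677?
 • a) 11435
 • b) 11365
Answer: b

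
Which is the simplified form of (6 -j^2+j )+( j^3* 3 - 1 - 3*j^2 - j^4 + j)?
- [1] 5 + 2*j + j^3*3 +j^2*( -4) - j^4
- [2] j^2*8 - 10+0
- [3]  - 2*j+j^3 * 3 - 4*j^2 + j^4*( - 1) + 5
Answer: 1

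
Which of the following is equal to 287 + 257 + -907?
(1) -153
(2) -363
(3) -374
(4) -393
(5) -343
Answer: 2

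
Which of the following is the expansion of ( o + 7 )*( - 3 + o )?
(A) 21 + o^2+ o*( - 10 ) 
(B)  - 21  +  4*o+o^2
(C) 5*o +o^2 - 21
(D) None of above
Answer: B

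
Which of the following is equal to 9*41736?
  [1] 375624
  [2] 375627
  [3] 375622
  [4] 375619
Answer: 1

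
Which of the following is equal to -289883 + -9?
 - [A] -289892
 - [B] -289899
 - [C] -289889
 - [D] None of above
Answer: A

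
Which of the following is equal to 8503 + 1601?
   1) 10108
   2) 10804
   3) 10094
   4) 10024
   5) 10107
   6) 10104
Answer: 6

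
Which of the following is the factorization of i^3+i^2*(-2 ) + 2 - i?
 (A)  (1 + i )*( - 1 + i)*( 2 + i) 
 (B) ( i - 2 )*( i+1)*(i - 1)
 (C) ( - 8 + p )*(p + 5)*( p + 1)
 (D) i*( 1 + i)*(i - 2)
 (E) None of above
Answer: B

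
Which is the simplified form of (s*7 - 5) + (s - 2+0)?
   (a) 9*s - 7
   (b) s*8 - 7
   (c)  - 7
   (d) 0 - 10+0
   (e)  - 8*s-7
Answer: b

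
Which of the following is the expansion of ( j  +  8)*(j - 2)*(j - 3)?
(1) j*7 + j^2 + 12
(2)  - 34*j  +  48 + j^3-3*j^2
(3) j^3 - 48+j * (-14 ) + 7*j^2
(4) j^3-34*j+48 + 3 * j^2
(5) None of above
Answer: 4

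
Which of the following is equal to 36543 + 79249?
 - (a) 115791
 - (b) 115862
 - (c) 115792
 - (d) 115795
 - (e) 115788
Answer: c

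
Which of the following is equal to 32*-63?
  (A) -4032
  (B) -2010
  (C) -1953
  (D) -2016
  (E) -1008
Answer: D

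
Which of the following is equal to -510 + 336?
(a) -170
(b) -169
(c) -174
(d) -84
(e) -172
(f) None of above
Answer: c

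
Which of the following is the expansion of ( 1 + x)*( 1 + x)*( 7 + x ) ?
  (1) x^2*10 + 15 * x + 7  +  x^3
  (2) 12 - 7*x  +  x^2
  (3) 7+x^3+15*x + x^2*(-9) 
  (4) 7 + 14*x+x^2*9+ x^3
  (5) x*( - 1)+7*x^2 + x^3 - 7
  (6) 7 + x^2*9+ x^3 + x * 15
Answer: 6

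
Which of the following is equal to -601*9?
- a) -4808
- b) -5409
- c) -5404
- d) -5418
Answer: b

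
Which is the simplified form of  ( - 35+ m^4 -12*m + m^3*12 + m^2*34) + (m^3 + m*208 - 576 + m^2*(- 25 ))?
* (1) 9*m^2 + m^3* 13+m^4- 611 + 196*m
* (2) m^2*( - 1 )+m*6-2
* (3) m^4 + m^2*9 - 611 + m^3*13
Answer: 1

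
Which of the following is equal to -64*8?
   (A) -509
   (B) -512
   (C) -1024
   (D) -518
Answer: B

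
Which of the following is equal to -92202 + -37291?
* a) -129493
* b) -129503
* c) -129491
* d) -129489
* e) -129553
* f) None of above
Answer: a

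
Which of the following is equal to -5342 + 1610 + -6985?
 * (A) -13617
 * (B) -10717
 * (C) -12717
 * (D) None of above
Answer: B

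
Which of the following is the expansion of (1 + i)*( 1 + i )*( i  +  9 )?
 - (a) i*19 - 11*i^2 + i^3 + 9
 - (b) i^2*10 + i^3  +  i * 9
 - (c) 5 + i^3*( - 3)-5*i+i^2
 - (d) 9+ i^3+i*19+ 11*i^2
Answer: d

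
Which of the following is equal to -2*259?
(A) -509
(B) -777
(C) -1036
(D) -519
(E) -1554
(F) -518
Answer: F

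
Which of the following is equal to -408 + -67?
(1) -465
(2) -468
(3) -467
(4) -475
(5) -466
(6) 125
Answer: 4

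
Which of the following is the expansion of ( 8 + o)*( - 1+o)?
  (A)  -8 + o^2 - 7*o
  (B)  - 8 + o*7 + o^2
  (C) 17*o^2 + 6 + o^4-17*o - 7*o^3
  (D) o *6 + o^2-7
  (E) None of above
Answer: B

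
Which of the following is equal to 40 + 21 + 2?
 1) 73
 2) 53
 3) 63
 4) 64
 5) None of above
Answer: 3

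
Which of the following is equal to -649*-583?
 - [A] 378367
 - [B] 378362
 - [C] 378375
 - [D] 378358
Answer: A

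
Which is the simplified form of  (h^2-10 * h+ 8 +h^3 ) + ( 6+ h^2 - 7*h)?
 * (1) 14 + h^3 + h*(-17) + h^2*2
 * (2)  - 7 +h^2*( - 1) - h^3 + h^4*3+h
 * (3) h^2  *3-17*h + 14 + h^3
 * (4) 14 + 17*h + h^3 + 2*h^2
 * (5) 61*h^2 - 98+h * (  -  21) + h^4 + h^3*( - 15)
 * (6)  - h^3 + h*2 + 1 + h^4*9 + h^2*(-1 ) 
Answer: 1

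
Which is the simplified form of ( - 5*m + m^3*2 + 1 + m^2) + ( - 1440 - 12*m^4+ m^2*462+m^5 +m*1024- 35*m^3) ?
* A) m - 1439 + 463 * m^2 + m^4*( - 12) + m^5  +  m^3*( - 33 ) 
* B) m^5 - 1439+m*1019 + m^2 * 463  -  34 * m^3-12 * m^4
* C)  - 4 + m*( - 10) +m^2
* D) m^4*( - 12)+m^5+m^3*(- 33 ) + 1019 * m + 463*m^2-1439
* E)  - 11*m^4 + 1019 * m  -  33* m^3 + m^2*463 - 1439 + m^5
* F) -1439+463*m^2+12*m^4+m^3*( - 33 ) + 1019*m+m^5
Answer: D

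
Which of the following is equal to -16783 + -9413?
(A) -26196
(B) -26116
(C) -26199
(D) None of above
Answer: A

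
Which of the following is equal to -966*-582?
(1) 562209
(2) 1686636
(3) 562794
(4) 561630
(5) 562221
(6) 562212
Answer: 6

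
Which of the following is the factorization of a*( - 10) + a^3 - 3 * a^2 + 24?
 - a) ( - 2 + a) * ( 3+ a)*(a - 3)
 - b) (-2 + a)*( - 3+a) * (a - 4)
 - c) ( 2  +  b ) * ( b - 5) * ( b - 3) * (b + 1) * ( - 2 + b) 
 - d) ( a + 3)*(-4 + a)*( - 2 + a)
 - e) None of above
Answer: d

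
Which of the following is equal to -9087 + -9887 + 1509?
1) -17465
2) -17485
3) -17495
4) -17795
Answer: 1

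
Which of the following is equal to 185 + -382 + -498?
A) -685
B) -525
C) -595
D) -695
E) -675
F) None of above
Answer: D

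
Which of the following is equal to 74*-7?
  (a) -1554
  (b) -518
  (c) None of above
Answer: b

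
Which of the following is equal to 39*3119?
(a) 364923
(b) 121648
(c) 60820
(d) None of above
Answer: d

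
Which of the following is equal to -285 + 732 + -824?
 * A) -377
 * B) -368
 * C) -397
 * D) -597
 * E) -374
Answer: A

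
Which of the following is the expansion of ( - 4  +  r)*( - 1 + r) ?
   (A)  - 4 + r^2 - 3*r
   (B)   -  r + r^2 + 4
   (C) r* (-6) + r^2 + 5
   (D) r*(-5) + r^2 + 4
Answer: D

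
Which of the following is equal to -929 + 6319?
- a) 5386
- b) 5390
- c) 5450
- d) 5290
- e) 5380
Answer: b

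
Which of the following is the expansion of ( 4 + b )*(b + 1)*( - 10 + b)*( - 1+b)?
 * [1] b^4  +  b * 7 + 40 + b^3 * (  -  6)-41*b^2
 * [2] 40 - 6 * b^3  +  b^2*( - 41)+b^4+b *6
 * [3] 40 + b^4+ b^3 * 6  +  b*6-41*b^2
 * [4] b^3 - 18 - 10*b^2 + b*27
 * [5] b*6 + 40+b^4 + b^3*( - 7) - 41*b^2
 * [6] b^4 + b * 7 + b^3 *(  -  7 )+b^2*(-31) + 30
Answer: 2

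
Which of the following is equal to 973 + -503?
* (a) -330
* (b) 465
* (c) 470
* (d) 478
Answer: c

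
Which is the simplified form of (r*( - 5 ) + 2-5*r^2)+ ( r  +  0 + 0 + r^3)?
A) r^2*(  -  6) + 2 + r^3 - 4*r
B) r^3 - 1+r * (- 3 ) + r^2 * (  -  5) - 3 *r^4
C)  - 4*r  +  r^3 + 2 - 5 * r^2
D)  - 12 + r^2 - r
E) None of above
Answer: C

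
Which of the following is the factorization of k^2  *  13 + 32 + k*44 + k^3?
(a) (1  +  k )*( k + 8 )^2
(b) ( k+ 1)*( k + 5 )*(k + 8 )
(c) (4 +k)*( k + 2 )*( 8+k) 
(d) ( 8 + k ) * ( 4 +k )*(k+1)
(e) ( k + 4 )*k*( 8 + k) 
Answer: d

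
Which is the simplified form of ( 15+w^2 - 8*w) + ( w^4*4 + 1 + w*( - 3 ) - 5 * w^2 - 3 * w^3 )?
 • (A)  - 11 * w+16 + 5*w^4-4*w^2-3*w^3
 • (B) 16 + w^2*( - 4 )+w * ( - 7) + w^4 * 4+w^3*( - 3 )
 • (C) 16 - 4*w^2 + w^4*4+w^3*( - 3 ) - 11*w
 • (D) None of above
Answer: C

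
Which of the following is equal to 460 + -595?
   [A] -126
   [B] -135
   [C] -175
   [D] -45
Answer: B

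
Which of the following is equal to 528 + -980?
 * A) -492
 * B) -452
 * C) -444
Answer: B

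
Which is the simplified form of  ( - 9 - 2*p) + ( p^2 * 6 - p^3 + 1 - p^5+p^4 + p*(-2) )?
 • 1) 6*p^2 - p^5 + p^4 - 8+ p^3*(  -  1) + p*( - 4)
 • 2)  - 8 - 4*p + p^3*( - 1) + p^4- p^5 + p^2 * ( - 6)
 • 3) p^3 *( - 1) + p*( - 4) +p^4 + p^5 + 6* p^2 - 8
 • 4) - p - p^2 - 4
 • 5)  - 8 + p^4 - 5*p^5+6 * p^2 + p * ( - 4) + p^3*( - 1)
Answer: 1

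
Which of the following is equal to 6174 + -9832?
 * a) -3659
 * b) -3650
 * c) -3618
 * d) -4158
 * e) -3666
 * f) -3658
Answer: f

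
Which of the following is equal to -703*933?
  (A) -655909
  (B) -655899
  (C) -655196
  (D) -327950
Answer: B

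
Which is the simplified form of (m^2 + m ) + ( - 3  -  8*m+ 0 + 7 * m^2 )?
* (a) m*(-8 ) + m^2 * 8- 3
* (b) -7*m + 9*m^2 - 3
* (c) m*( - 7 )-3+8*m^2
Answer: c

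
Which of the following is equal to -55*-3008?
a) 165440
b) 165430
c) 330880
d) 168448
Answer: a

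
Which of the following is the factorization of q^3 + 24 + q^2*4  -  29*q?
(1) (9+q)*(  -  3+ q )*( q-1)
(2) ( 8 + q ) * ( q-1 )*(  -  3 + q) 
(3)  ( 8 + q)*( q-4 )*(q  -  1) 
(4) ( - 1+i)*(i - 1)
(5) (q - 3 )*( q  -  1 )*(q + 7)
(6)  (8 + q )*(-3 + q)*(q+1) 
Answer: 2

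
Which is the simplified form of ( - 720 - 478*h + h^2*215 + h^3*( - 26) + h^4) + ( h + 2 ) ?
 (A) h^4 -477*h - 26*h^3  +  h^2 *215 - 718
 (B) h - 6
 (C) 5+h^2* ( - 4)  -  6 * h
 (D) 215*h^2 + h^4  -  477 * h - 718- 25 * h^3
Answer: A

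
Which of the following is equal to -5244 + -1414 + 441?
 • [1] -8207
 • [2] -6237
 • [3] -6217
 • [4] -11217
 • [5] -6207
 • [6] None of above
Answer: 3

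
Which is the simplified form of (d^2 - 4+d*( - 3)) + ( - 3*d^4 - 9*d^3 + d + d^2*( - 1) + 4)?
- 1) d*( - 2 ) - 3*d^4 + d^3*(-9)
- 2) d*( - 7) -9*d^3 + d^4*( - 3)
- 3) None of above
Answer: 1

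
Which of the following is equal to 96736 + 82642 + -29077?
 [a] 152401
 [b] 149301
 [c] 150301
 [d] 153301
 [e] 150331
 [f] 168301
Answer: c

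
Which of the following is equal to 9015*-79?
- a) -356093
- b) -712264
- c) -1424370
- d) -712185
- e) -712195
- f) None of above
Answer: d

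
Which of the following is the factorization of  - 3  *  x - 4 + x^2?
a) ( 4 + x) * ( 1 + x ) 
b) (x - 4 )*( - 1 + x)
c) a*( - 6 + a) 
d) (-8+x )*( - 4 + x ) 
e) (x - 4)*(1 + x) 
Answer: e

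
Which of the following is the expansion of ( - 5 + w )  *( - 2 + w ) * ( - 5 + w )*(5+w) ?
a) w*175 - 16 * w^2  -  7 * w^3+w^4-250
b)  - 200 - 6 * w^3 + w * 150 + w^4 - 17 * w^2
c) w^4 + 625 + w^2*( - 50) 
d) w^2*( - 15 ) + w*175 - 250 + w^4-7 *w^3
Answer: d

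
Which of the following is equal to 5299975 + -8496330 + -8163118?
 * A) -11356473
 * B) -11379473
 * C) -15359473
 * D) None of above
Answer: D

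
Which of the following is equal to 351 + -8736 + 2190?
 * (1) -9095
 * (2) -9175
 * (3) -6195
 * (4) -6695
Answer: 3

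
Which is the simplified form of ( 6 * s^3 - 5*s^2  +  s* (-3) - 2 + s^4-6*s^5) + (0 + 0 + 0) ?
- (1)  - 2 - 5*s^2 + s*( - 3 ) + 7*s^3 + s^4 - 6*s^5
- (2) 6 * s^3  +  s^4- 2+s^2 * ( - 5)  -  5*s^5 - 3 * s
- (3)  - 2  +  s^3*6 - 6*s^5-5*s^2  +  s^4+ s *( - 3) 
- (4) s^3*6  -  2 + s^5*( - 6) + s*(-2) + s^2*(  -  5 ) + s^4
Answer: 3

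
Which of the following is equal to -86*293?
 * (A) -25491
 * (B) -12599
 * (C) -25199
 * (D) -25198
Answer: D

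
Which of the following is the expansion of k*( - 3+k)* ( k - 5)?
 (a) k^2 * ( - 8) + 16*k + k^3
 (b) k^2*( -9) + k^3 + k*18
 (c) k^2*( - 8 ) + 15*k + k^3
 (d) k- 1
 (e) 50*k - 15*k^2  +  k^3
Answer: c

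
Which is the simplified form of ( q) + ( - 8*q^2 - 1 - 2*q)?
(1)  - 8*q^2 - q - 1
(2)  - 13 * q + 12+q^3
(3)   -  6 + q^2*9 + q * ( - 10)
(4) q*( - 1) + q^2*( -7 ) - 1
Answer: 1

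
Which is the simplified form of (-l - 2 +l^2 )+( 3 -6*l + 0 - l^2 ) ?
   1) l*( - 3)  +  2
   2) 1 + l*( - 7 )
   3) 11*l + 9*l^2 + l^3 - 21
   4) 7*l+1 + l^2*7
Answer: 2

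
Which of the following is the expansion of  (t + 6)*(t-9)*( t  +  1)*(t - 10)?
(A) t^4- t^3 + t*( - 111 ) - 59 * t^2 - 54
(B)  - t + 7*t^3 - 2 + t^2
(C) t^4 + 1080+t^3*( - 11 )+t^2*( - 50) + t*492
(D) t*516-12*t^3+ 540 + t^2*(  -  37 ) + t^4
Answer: D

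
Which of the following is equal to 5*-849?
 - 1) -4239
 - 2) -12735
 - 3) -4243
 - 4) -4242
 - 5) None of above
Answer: 5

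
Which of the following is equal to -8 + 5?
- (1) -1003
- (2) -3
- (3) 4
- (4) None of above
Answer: 2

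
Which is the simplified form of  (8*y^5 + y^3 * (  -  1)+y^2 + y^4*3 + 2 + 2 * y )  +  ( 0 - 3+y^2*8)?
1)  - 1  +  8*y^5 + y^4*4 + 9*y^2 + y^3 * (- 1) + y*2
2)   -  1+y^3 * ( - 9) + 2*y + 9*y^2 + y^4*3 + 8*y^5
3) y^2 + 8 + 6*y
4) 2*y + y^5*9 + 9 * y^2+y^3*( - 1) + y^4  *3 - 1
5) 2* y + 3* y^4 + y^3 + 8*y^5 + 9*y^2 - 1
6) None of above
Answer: 6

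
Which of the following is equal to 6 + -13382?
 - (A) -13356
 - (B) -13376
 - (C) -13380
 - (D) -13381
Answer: B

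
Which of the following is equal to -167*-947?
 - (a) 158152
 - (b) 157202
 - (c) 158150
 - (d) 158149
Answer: d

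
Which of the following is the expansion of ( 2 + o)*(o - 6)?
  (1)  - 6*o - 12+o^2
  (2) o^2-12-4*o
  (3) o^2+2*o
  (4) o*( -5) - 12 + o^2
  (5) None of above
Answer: 2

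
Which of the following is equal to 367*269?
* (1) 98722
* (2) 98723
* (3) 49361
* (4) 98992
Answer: 2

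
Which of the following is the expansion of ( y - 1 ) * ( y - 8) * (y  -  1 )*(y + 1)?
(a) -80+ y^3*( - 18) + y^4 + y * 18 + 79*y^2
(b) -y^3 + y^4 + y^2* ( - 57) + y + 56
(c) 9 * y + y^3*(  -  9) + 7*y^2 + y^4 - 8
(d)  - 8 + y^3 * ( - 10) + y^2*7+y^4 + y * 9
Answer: c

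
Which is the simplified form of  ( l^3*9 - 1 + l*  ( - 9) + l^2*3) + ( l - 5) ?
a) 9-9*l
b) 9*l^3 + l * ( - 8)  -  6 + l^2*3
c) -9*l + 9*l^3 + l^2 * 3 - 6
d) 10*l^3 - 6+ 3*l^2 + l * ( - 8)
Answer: b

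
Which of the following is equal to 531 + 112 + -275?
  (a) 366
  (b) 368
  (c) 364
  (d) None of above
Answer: b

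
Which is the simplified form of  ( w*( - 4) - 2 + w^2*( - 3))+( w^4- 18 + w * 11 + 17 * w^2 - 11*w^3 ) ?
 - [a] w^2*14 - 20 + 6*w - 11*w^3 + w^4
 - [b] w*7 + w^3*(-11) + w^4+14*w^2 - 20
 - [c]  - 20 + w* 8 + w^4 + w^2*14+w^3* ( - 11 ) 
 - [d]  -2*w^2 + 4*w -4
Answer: b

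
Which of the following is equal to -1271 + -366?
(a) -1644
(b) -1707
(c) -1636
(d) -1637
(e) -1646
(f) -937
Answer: d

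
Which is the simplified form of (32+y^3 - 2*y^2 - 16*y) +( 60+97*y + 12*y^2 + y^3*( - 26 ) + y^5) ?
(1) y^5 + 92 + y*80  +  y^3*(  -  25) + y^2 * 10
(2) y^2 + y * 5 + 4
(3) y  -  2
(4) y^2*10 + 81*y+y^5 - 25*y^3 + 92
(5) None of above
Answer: 4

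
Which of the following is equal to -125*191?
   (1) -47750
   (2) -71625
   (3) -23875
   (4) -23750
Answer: 3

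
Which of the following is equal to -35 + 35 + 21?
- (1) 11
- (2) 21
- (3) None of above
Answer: 2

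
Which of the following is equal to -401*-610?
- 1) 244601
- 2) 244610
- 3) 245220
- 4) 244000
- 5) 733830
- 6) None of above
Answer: 2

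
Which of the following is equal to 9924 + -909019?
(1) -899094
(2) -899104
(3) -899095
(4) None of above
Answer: 3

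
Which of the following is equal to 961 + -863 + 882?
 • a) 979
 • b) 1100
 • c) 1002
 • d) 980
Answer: d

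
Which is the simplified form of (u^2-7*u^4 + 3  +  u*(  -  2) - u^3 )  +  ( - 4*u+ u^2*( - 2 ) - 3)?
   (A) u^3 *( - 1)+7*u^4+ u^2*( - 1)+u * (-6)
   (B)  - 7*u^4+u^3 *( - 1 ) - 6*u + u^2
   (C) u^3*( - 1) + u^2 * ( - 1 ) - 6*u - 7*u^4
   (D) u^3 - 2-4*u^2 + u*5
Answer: C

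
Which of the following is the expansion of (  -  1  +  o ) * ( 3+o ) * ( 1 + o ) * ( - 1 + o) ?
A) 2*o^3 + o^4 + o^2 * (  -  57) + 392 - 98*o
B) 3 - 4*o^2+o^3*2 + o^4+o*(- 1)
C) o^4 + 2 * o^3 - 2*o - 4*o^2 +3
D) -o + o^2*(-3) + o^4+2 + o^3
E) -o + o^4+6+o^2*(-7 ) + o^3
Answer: C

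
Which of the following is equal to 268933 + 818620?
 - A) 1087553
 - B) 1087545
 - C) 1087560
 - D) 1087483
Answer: A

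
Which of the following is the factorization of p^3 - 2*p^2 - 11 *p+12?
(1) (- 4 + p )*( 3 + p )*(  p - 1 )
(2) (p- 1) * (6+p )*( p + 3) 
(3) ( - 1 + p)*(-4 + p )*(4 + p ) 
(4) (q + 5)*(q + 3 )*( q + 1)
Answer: 1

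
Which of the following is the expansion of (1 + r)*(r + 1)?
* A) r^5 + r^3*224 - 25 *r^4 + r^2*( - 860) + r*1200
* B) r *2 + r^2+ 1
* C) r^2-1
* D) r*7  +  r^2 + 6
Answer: B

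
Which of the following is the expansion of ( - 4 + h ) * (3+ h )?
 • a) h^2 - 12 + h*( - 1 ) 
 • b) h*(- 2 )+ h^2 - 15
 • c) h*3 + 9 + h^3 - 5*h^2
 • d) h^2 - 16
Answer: a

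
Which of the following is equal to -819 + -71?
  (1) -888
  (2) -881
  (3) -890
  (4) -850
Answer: 3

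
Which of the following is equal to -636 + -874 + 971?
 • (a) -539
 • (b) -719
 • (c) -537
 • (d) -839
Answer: a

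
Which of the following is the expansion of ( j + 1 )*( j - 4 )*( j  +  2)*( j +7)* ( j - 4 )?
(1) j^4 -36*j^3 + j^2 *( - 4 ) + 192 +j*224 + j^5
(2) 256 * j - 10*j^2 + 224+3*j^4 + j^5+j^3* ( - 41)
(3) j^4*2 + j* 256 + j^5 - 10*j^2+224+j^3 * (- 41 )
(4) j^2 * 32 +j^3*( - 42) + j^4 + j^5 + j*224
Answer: 3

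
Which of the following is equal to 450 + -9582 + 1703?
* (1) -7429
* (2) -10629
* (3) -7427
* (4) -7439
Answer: 1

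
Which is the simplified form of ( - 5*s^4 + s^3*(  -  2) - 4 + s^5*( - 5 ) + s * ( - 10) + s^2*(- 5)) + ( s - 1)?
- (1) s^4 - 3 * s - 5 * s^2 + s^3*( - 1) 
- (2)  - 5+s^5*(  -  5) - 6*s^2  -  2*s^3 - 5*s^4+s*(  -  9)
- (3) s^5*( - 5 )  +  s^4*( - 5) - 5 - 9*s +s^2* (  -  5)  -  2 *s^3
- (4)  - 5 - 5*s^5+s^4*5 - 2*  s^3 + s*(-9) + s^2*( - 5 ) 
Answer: 3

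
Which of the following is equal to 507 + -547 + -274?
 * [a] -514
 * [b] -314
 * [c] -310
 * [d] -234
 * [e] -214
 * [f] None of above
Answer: b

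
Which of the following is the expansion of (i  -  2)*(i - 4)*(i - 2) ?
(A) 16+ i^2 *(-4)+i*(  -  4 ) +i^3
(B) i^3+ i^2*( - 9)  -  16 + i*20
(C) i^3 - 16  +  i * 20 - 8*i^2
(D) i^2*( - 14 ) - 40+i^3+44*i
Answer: C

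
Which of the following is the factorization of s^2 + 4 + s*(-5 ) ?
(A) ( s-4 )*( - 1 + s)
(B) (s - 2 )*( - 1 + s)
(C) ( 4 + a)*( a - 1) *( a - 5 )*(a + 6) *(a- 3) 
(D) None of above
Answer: A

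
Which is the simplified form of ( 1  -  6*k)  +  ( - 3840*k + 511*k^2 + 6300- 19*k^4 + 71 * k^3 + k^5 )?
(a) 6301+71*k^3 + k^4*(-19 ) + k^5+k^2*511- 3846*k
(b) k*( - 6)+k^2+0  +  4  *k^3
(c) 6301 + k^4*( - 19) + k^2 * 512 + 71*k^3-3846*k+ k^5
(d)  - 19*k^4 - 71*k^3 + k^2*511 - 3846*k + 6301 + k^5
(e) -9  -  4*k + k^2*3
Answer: a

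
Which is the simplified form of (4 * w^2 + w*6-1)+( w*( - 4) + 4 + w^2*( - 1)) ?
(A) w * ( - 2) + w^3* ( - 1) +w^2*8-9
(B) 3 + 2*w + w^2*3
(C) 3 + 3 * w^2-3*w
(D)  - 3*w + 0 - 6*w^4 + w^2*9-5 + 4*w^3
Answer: B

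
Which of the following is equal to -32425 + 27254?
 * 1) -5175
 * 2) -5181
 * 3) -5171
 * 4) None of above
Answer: 3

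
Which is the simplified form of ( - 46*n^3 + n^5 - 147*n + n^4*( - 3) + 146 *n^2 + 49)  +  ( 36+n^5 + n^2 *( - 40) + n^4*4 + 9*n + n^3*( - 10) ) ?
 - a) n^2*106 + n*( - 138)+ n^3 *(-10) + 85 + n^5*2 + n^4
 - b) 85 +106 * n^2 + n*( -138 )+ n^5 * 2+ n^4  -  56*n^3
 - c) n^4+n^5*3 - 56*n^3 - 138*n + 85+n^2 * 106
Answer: b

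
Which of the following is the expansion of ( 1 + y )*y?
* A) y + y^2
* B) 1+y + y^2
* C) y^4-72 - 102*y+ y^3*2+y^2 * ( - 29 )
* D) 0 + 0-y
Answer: A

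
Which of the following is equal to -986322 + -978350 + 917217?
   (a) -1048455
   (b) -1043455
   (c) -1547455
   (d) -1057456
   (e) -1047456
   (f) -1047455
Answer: f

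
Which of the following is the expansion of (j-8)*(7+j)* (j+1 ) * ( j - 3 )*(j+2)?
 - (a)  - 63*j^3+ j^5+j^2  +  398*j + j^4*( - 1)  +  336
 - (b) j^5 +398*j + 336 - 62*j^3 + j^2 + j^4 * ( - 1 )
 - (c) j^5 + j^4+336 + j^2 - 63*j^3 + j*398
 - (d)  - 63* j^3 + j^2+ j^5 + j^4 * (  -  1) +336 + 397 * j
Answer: a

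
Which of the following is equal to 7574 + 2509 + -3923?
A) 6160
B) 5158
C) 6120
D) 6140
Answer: A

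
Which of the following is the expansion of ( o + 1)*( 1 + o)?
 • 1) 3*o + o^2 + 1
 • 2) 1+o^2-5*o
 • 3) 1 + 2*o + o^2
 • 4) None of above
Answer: 3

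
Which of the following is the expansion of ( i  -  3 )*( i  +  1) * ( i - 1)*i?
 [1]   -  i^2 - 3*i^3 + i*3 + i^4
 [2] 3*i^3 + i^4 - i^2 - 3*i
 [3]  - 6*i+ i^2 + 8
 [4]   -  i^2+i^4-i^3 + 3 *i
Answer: 1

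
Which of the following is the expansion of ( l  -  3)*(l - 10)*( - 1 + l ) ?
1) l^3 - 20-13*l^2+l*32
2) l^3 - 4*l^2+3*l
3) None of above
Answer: 3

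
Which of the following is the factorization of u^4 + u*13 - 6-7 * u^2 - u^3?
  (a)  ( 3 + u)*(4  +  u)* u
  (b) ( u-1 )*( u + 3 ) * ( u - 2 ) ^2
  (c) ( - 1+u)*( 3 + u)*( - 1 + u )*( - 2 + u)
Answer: c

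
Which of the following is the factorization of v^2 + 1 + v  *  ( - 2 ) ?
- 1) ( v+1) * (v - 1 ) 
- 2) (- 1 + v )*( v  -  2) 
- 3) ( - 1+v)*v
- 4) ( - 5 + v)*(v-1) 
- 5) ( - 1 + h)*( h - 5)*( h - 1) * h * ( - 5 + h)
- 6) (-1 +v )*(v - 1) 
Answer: 6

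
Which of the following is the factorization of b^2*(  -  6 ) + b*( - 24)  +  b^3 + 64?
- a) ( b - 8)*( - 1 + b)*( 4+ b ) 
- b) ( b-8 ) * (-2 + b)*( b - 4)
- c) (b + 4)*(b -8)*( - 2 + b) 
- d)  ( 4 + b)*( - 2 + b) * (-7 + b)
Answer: c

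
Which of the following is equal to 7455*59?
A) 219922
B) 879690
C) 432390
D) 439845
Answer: D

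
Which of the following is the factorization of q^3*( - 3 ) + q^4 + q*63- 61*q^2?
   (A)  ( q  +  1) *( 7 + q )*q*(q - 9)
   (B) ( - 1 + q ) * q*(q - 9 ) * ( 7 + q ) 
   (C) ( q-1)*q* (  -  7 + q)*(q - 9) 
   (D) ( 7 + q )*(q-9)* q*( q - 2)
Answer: B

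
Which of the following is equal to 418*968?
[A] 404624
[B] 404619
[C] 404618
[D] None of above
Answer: A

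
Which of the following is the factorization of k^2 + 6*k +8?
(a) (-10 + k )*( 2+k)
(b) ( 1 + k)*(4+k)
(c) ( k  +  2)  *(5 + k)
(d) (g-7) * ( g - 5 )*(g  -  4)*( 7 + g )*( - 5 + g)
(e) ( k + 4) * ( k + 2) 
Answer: e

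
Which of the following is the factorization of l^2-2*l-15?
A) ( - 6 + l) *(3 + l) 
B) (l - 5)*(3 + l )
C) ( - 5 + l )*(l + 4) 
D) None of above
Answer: B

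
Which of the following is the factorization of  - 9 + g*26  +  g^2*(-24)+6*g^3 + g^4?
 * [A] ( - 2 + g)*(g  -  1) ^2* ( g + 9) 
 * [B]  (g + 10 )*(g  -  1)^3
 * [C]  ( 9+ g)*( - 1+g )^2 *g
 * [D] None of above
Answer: D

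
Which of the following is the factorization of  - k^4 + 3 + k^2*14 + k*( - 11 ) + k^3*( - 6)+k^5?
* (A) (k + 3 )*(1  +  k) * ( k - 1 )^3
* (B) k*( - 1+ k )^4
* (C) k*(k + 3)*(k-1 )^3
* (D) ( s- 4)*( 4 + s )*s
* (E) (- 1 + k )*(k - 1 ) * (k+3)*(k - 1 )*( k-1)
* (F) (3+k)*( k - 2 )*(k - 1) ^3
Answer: E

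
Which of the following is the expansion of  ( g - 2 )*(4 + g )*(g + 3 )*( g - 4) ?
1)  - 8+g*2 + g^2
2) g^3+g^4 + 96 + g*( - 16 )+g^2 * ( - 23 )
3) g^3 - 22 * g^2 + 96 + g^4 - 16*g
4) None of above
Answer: 3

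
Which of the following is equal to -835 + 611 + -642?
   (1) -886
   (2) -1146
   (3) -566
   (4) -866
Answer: 4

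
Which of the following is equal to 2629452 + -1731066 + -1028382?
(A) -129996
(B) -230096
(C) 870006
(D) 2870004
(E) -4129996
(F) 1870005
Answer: A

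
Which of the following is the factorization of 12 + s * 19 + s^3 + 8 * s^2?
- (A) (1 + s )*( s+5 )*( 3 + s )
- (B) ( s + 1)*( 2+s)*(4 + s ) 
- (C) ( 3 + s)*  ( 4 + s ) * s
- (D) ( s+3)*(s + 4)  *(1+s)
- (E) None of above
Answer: D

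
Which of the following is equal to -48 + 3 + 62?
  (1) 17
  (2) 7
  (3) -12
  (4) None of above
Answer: 1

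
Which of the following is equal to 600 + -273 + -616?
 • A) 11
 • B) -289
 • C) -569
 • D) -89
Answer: B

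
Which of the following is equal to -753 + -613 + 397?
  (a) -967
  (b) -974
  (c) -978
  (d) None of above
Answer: d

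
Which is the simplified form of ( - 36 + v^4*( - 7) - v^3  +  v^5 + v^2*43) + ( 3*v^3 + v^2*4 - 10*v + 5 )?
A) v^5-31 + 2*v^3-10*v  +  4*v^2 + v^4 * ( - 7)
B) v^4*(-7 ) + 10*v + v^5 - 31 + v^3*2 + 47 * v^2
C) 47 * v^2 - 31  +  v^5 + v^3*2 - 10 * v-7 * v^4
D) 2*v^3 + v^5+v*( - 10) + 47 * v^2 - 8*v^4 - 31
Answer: C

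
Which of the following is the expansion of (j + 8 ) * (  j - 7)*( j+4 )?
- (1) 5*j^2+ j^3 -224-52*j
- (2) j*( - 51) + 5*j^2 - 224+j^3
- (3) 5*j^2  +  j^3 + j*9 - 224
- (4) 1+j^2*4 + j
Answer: 1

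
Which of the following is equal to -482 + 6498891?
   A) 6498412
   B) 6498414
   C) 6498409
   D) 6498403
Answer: C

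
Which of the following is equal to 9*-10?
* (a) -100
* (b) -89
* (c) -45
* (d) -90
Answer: d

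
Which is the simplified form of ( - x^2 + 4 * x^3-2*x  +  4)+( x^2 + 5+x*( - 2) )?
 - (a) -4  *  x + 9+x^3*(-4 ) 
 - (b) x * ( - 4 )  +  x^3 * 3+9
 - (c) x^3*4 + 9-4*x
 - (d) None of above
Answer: c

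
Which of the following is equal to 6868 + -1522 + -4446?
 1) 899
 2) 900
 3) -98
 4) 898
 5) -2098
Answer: 2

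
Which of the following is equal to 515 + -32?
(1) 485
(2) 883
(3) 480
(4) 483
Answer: 4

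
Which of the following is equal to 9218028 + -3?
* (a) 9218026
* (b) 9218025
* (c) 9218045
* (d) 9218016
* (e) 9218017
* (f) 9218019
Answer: b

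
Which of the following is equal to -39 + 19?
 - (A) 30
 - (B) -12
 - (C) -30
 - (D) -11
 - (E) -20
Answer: E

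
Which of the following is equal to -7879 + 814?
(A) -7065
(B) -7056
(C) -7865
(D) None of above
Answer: A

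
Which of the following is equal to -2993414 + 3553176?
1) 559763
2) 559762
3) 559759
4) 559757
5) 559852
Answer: 2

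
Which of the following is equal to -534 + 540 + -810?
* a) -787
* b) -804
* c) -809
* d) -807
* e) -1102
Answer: b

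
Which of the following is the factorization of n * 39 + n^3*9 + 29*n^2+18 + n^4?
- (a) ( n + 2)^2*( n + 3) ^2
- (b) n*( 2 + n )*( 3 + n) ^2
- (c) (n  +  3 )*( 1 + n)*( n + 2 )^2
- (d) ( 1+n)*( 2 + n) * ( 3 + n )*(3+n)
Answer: d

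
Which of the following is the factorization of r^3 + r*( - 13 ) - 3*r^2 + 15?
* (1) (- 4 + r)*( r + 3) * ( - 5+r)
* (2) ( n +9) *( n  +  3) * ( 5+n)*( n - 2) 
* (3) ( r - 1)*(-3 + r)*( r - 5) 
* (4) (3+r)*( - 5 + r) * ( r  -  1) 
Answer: 4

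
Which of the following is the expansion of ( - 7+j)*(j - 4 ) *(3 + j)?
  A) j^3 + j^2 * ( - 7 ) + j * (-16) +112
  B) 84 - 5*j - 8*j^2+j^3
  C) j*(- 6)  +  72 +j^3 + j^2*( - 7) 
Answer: B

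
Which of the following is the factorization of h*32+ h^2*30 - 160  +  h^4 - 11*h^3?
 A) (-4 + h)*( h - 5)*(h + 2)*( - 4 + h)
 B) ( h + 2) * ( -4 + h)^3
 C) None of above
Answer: A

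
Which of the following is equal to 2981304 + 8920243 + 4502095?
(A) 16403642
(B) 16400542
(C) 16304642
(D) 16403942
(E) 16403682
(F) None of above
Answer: A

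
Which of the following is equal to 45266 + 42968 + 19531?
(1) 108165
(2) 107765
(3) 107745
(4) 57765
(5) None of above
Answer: 2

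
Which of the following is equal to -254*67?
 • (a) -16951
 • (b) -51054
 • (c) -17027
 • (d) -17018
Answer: d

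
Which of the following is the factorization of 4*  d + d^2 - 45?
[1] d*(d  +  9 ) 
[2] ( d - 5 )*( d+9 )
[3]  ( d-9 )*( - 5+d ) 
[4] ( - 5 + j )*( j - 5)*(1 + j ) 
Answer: 2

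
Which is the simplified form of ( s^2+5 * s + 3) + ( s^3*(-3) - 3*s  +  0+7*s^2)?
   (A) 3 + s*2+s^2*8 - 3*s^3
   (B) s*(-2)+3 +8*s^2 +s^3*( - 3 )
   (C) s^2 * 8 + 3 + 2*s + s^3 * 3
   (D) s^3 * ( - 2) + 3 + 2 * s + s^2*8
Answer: A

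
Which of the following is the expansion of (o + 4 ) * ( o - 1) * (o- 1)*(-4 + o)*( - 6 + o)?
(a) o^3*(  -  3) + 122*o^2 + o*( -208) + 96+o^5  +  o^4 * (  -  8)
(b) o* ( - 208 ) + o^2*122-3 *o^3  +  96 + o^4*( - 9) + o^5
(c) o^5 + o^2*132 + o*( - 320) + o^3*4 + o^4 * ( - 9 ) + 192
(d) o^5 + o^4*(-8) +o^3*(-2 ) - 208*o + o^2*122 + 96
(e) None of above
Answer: a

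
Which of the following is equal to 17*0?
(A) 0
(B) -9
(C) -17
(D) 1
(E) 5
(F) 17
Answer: A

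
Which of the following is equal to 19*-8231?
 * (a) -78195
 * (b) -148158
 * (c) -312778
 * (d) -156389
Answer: d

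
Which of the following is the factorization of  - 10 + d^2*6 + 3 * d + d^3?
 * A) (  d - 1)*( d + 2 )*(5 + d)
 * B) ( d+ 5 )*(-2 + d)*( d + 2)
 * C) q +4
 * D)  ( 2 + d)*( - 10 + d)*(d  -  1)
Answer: A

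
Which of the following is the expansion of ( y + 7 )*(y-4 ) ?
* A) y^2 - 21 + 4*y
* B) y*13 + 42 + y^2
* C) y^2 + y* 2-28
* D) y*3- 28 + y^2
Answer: D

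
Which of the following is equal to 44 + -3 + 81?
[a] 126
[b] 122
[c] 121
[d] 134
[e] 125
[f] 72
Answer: b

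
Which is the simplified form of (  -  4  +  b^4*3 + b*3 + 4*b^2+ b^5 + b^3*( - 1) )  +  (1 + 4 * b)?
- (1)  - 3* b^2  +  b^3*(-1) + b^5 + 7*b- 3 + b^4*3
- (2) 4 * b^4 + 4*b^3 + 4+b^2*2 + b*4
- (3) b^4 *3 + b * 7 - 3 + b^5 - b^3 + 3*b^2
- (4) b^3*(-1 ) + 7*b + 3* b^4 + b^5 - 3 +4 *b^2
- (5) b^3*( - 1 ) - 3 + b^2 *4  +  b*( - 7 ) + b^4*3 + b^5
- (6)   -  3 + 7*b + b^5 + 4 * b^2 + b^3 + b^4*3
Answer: 4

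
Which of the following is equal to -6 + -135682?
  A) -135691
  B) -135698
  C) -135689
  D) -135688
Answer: D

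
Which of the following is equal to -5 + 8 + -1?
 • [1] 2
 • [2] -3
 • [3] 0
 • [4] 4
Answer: 1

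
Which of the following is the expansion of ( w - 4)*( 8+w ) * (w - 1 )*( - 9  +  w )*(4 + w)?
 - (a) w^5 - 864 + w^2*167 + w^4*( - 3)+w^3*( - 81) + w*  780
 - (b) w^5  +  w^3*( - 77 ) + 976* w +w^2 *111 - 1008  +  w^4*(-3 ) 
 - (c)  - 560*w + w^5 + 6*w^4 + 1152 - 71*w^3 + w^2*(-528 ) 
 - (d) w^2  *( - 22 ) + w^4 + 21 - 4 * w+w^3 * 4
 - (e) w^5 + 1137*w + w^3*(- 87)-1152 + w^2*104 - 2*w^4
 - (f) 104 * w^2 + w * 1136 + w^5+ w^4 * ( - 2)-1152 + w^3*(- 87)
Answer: f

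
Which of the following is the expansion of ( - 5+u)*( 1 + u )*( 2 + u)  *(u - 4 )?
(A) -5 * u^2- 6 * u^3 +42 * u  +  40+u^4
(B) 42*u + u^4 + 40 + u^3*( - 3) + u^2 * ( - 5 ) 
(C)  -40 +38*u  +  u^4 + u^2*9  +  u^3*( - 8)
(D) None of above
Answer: A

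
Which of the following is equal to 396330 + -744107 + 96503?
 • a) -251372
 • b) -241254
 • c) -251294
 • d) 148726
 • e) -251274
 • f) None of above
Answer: e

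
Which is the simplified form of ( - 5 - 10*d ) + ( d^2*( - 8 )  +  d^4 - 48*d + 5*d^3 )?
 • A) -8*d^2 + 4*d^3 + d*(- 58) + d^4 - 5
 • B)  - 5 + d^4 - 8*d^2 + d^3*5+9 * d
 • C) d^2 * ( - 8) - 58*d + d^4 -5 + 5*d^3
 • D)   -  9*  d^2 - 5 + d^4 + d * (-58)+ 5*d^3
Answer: C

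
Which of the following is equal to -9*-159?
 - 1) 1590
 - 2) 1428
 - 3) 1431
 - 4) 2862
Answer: 3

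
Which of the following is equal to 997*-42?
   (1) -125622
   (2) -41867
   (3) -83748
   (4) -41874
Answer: 4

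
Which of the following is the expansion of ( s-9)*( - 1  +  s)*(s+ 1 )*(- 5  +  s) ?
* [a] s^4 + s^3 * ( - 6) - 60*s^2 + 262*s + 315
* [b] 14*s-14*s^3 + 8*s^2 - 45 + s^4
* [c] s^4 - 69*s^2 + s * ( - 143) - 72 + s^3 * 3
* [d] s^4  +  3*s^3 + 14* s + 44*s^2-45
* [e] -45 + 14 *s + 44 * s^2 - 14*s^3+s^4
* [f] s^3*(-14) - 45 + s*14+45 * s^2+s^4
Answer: e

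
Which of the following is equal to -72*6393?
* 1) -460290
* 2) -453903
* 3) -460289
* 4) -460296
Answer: 4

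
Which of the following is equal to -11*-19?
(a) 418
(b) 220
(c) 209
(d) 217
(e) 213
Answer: c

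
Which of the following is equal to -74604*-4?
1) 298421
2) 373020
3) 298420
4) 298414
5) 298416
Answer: 5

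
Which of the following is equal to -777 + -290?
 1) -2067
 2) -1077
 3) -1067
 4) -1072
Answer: 3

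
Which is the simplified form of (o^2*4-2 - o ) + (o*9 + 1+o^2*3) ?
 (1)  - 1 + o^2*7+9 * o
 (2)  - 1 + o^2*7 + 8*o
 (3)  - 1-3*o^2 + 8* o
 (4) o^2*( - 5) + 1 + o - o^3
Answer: 2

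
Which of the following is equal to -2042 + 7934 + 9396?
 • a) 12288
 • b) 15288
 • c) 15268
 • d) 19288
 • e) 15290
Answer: b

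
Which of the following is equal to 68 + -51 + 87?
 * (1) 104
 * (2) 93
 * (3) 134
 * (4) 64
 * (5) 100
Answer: 1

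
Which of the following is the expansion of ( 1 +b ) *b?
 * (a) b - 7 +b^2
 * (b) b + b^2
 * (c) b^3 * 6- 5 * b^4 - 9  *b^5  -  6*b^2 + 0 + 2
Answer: b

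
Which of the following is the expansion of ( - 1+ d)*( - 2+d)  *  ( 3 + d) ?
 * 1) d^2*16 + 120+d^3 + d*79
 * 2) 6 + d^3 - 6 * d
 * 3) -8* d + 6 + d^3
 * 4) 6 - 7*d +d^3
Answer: 4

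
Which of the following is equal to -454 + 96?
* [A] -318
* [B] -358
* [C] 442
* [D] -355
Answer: B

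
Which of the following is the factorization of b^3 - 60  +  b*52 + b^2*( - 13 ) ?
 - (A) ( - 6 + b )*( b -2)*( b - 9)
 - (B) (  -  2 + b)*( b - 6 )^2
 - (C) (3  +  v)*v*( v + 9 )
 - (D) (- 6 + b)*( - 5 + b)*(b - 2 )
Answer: D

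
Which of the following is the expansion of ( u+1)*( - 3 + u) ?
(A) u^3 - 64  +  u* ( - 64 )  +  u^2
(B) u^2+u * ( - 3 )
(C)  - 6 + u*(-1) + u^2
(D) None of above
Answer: D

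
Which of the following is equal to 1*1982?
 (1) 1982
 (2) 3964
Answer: 1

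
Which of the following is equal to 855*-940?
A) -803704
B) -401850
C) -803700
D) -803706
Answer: C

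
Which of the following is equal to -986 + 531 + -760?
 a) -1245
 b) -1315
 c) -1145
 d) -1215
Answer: d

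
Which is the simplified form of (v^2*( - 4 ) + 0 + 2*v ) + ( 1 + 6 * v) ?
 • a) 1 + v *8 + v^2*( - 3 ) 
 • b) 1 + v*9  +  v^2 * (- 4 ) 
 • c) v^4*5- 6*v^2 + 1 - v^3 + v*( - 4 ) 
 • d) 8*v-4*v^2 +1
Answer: d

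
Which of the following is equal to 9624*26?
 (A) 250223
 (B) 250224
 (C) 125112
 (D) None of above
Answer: B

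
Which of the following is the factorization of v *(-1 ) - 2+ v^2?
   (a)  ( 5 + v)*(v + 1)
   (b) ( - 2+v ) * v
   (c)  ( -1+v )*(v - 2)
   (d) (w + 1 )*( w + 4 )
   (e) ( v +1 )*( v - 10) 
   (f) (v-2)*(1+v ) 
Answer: f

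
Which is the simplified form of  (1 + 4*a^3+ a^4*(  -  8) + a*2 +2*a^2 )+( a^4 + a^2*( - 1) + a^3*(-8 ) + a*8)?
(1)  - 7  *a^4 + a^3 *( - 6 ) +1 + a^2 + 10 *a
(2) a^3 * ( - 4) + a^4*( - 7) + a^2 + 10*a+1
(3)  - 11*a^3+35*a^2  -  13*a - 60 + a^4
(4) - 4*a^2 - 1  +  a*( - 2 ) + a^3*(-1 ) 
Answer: 2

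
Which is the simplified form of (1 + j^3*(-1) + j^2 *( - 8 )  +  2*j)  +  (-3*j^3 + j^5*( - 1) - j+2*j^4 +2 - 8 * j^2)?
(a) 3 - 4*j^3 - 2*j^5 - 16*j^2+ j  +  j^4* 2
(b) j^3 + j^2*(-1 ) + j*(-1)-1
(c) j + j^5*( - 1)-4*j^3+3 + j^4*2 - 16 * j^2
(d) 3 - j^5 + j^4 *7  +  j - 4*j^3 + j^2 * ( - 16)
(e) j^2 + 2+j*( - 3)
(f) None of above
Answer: c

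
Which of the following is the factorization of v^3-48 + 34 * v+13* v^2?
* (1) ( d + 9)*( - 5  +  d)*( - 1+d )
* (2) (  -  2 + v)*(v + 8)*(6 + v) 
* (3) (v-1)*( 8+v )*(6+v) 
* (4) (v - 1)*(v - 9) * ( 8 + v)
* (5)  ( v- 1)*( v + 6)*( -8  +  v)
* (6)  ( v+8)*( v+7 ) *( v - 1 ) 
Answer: 3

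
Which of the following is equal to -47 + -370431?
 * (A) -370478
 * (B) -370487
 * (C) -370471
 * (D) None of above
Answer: A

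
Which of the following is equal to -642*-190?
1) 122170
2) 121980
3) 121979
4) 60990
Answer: 2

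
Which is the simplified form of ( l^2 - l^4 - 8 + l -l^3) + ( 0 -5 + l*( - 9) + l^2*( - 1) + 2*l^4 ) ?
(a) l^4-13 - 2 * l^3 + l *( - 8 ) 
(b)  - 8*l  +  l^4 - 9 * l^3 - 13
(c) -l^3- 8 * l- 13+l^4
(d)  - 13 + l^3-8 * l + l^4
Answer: c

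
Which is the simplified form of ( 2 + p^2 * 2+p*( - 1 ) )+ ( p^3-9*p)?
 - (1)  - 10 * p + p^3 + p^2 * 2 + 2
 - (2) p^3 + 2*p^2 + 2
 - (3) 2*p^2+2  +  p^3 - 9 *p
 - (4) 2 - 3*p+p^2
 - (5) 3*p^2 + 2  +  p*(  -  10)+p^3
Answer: 1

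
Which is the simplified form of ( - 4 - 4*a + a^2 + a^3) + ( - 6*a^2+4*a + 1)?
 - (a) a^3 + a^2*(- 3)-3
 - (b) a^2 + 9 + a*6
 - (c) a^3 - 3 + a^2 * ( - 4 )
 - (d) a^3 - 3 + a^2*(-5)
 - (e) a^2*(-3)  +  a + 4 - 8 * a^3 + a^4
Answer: d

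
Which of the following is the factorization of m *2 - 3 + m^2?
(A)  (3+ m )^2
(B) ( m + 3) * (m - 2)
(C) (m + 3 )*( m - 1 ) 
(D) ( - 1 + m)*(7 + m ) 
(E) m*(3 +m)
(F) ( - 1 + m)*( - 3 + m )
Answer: C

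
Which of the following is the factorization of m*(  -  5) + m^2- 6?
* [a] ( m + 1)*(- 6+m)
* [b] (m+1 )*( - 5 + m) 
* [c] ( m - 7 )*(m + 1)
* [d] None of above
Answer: a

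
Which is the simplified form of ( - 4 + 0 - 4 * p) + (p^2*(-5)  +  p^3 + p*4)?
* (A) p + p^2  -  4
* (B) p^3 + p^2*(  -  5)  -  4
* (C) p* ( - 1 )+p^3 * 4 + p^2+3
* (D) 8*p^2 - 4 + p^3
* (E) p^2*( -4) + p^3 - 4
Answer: B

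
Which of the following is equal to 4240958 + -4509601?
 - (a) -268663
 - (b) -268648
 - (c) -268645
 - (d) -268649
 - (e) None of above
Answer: e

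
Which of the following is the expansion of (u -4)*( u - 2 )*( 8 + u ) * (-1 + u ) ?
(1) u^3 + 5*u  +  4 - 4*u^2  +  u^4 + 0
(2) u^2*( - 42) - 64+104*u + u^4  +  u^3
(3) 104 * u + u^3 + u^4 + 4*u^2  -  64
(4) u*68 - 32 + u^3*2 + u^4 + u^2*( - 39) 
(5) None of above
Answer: 2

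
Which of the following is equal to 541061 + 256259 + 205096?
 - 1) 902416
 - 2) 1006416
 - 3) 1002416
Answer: 3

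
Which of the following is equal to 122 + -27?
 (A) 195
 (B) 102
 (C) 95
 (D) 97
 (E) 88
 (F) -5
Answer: C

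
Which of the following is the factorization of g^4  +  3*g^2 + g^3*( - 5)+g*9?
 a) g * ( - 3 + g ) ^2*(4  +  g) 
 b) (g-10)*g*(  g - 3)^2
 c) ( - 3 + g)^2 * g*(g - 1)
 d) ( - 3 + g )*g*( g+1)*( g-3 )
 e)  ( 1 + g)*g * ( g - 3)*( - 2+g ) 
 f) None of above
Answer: d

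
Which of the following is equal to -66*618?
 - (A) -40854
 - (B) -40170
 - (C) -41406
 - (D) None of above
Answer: D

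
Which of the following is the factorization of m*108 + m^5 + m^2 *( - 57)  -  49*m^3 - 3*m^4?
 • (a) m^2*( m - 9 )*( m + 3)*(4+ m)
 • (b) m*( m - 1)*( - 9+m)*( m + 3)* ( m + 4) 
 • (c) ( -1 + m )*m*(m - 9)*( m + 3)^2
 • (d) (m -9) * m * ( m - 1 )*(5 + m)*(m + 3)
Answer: b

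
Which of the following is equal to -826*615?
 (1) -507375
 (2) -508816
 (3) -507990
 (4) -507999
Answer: 3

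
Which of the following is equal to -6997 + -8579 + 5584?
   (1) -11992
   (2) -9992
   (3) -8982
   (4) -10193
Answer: 2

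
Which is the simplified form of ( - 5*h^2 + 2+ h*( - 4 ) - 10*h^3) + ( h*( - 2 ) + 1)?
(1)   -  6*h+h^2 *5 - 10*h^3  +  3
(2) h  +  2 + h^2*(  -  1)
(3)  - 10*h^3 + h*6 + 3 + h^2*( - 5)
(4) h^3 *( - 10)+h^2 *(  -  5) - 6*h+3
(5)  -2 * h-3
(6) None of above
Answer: 4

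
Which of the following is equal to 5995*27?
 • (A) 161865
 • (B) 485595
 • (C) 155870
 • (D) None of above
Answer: A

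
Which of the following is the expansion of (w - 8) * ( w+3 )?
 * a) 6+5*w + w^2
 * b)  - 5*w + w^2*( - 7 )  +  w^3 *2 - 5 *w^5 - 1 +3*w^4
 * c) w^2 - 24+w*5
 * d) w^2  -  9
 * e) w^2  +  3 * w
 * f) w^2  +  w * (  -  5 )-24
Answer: f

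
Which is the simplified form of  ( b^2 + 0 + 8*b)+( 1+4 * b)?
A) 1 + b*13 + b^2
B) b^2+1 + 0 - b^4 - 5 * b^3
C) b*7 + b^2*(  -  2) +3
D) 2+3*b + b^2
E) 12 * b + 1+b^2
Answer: E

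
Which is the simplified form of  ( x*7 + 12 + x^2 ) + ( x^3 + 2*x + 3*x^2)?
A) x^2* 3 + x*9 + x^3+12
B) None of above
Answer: B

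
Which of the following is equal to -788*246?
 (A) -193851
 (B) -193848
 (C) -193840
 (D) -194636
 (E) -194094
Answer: B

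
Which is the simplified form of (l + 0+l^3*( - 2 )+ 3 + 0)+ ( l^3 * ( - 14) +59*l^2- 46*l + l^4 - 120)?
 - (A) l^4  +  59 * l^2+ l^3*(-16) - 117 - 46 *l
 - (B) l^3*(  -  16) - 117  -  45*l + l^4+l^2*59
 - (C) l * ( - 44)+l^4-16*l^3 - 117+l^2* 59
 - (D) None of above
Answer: B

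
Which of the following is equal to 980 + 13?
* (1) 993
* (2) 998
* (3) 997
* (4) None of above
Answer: 1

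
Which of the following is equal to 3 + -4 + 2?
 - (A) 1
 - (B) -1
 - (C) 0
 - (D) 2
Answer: A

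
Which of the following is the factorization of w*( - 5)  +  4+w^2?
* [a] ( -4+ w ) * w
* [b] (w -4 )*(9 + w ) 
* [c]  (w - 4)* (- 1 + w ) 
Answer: c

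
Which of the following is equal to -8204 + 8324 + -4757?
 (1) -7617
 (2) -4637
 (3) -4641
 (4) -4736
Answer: 2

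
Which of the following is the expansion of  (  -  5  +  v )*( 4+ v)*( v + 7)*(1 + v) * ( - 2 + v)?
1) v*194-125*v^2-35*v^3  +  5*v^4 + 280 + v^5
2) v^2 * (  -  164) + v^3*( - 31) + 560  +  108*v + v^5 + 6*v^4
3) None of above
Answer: 1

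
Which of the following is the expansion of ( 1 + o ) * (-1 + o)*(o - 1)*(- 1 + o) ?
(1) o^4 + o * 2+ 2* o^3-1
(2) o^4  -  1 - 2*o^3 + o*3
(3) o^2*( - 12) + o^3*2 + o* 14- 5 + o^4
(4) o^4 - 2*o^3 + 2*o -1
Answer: 4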